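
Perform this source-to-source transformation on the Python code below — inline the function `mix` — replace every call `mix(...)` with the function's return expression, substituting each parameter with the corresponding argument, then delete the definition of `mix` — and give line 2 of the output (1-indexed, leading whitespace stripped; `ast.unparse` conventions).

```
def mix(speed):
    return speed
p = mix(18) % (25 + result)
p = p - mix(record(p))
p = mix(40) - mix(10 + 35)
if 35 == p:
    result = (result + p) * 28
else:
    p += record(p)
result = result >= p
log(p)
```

Transformed code:
p = 18 % (25 + result)
p = p - record(p)
p = 40 - (10 + 35)
if 35 == p:
    result = (result + p) * 28
else:
    p += record(p)
result = result >= p
log(p)

p = p - record(p)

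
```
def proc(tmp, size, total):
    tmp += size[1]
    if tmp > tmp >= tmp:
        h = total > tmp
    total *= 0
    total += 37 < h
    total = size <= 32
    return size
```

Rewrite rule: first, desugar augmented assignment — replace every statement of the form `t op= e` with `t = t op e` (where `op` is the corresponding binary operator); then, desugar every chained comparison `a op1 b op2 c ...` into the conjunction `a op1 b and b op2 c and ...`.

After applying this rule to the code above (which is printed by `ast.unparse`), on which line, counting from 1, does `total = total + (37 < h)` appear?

Transformed code:
def proc(tmp, size, total):
    tmp = tmp + size[1]
    if tmp > tmp and tmp >= tmp:
        h = total > tmp
    total = total * 0
    total = total + (37 < h)
    total = size <= 32
    return size

6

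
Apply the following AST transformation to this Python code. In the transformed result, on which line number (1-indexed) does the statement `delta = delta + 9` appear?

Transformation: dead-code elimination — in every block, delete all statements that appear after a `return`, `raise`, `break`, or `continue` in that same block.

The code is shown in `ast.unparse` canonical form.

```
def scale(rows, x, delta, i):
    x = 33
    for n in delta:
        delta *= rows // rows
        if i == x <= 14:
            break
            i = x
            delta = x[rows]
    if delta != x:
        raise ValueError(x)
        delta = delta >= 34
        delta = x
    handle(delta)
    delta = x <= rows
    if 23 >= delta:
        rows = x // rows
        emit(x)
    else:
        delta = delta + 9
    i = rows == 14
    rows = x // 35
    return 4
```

Transformed code:
def scale(rows, x, delta, i):
    x = 33
    for n in delta:
        delta *= rows // rows
        if i == x <= 14:
            break
    if delta != x:
        raise ValueError(x)
    handle(delta)
    delta = x <= rows
    if 23 >= delta:
        rows = x // rows
        emit(x)
    else:
        delta = delta + 9
    i = rows == 14
    rows = x // 35
    return 4

15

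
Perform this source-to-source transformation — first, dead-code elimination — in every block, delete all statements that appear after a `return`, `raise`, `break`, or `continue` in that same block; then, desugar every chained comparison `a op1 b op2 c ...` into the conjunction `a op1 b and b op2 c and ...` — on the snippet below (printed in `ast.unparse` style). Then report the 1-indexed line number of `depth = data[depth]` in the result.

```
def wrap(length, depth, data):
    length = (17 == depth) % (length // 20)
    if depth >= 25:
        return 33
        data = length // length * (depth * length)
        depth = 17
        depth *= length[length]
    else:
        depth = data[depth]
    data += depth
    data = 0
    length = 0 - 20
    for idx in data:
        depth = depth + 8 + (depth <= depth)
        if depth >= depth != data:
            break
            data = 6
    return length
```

Transformed code:
def wrap(length, depth, data):
    length = (17 == depth) % (length // 20)
    if depth >= 25:
        return 33
    else:
        depth = data[depth]
    data += depth
    data = 0
    length = 0 - 20
    for idx in data:
        depth = depth + 8 + (depth <= depth)
        if depth >= depth and depth != data:
            break
    return length

6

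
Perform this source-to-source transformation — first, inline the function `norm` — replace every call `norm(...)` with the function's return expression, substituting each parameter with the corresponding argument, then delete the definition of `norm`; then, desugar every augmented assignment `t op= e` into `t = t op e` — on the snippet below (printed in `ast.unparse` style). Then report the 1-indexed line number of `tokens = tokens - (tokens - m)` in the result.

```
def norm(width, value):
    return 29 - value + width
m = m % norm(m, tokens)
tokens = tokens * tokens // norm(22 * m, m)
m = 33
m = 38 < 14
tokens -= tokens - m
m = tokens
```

5

Transformed code:
m = m % (29 - tokens + m)
tokens = tokens * tokens // (29 - m + 22 * m)
m = 33
m = 38 < 14
tokens = tokens - (tokens - m)
m = tokens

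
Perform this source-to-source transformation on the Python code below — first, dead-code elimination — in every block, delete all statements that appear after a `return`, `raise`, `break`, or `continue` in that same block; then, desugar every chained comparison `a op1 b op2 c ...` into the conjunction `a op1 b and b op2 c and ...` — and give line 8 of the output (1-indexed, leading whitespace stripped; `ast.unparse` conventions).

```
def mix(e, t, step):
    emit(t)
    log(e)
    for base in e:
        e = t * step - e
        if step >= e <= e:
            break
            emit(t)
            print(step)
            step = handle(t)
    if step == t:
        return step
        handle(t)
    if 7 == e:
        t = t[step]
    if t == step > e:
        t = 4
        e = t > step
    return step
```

Transformed code:
def mix(e, t, step):
    emit(t)
    log(e)
    for base in e:
        e = t * step - e
        if step >= e and e <= e:
            break
    if step == t:
        return step
    if 7 == e:
        t = t[step]
    if t == step and step > e:
        t = 4
        e = t > step
    return step

if step == t:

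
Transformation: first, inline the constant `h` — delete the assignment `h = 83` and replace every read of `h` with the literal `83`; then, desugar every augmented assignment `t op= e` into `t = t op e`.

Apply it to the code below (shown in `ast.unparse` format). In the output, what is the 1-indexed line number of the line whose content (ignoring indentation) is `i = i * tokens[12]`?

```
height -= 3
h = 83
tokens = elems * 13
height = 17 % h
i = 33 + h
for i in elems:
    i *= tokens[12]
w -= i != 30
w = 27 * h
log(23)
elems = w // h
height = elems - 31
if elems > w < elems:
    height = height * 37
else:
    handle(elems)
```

6

Transformed code:
height = height - 3
tokens = elems * 13
height = 17 % 83
i = 33 + 83
for i in elems:
    i = i * tokens[12]
w = w - (i != 30)
w = 27 * 83
log(23)
elems = w // 83
height = elems - 31
if elems > w < elems:
    height = height * 37
else:
    handle(elems)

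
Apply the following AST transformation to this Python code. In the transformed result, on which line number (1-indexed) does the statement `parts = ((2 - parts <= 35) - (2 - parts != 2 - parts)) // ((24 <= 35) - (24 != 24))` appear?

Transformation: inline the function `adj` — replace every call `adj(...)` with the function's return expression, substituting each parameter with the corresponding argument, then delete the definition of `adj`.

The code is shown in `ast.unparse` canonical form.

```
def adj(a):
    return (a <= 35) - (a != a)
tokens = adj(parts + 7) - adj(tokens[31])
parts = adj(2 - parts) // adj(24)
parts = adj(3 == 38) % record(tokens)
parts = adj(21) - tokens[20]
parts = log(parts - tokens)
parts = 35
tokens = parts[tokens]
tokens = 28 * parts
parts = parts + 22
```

2

Transformed code:
tokens = (parts + 7 <= 35) - (parts + 7 != parts + 7) - ((tokens[31] <= 35) - (tokens[31] != tokens[31]))
parts = ((2 - parts <= 35) - (2 - parts != 2 - parts)) // ((24 <= 35) - (24 != 24))
parts = (((3 == 38) <= 35) - ((3 == 38) != (3 == 38))) % record(tokens)
parts = (21 <= 35) - (21 != 21) - tokens[20]
parts = log(parts - tokens)
parts = 35
tokens = parts[tokens]
tokens = 28 * parts
parts = parts + 22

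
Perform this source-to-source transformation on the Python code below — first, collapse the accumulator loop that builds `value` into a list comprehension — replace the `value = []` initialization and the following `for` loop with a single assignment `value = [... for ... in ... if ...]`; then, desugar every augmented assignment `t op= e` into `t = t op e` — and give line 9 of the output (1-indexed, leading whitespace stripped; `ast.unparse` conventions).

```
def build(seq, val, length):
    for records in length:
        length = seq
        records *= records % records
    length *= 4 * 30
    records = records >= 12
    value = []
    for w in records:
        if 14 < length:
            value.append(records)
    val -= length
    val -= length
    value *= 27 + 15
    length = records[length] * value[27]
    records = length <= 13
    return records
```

Transformed code:
def build(seq, val, length):
    for records in length:
        length = seq
        records = records * (records % records)
    length = length * (4 * 30)
    records = records >= 12
    value = [records for w in records if 14 < length]
    val = val - length
    val = val - length
    value = value * (27 + 15)
    length = records[length] * value[27]
    records = length <= 13
    return records

val = val - length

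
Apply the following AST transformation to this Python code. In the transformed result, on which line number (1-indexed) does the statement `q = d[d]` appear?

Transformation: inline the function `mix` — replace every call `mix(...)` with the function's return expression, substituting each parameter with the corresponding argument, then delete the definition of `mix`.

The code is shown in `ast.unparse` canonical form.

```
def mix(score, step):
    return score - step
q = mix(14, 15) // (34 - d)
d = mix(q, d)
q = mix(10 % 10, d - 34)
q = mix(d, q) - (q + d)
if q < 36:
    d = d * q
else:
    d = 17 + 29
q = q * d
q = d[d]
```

Transformed code:
q = (14 - 15) // (34 - d)
d = q - d
q = 10 % 10 - (d - 34)
q = d - q - (q + d)
if q < 36:
    d = d * q
else:
    d = 17 + 29
q = q * d
q = d[d]

10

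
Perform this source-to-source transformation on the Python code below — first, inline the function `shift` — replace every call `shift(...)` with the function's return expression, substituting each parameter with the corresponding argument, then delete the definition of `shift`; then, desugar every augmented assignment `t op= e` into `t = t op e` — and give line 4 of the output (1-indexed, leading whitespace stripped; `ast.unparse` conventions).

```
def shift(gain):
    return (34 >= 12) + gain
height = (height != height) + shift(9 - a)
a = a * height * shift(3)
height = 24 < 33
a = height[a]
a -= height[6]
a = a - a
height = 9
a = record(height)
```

a = height[a]

Transformed code:
height = (height != height) + ((34 >= 12) + (9 - a))
a = a * height * ((34 >= 12) + 3)
height = 24 < 33
a = height[a]
a = a - height[6]
a = a - a
height = 9
a = record(height)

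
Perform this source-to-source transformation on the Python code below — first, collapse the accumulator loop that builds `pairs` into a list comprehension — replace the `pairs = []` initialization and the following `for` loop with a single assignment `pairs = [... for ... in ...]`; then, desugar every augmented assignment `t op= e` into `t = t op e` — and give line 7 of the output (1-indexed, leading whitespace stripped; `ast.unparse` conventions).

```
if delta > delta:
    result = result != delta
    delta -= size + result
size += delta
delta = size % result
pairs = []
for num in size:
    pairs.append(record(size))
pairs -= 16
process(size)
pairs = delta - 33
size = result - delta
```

Transformed code:
if delta > delta:
    result = result != delta
    delta = delta - (size + result)
size = size + delta
delta = size % result
pairs = [record(size) for num in size]
pairs = pairs - 16
process(size)
pairs = delta - 33
size = result - delta

pairs = pairs - 16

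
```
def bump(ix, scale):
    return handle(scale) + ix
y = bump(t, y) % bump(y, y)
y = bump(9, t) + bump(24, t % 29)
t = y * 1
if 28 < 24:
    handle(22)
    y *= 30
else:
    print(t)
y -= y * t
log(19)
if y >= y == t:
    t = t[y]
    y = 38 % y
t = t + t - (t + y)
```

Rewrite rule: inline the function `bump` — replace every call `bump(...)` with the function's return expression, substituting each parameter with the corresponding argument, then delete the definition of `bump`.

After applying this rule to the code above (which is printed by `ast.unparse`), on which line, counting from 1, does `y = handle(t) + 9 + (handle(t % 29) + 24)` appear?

Transformed code:
y = (handle(y) + t) % (handle(y) + y)
y = handle(t) + 9 + (handle(t % 29) + 24)
t = y * 1
if 28 < 24:
    handle(22)
    y *= 30
else:
    print(t)
y -= y * t
log(19)
if y >= y == t:
    t = t[y]
    y = 38 % y
t = t + t - (t + y)

2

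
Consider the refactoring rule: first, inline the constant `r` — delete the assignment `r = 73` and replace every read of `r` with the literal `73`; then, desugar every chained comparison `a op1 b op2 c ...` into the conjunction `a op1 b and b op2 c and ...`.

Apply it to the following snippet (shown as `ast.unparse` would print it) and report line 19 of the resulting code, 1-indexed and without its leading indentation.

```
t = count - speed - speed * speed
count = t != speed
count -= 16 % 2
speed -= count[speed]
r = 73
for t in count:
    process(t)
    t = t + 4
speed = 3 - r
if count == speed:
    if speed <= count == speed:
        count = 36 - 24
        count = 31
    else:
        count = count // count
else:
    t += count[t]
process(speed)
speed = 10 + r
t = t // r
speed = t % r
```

Transformed code:
t = count - speed - speed * speed
count = t != speed
count -= 16 % 2
speed -= count[speed]
for t in count:
    process(t)
    t = t + 4
speed = 3 - 73
if count == speed:
    if speed <= count and count == speed:
        count = 36 - 24
        count = 31
    else:
        count = count // count
else:
    t += count[t]
process(speed)
speed = 10 + 73
t = t // 73
speed = t % 73

t = t // 73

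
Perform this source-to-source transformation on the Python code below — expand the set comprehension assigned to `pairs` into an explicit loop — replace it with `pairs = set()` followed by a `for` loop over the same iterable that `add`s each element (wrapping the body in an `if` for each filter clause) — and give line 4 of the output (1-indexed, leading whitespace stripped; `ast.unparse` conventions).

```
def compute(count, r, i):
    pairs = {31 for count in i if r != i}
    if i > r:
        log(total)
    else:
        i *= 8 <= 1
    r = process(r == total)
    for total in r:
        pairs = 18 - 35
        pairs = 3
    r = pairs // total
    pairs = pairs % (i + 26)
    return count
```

if r != i:

Transformed code:
def compute(count, r, i):
    pairs = set()
    for count in i:
        if r != i:
            pairs.add(31)
    if i > r:
        log(total)
    else:
        i *= 8 <= 1
    r = process(r == total)
    for total in r:
        pairs = 18 - 35
        pairs = 3
    r = pairs // total
    pairs = pairs % (i + 26)
    return count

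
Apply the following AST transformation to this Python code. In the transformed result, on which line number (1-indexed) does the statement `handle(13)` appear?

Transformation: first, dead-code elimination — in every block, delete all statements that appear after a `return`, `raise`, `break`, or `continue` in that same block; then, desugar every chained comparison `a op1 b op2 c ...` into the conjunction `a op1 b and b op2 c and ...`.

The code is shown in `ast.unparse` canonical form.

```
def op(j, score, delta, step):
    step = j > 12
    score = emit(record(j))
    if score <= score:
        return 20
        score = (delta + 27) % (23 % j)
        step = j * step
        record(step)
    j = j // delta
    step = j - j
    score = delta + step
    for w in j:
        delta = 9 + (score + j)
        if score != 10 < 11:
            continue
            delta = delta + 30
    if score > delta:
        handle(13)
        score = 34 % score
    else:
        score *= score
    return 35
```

Transformed code:
def op(j, score, delta, step):
    step = j > 12
    score = emit(record(j))
    if score <= score:
        return 20
    j = j // delta
    step = j - j
    score = delta + step
    for w in j:
        delta = 9 + (score + j)
        if score != 10 and 10 < 11:
            continue
    if score > delta:
        handle(13)
        score = 34 % score
    else:
        score *= score
    return 35

14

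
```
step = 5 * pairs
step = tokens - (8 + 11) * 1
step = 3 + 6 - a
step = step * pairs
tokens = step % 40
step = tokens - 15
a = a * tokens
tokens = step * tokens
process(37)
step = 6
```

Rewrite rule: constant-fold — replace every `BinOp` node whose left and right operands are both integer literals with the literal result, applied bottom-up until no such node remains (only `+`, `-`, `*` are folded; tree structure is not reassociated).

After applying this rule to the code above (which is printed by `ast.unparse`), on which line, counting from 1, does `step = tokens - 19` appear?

2

Transformed code:
step = 5 * pairs
step = tokens - 19
step = 9 - a
step = step * pairs
tokens = step % 40
step = tokens - 15
a = a * tokens
tokens = step * tokens
process(37)
step = 6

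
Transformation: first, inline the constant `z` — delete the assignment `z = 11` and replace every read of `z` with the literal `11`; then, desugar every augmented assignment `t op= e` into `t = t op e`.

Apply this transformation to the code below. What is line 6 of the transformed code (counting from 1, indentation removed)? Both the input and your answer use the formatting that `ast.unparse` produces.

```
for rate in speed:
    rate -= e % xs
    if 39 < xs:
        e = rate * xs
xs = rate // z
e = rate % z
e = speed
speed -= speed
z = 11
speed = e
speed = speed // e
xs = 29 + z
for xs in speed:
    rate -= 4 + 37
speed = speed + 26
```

e = rate % 11

Transformed code:
for rate in speed:
    rate = rate - e % xs
    if 39 < xs:
        e = rate * xs
xs = rate // 11
e = rate % 11
e = speed
speed = speed - speed
speed = e
speed = speed // e
xs = 29 + 11
for xs in speed:
    rate = rate - (4 + 37)
speed = speed + 26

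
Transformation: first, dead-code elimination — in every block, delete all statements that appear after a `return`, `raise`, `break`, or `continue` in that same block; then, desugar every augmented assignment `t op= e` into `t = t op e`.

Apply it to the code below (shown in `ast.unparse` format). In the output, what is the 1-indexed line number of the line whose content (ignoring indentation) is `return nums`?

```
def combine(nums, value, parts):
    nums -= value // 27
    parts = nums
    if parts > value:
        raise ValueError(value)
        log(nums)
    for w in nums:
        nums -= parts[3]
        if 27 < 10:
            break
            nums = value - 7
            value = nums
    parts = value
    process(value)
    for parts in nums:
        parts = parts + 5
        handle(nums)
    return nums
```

15

Transformed code:
def combine(nums, value, parts):
    nums = nums - value // 27
    parts = nums
    if parts > value:
        raise ValueError(value)
    for w in nums:
        nums = nums - parts[3]
        if 27 < 10:
            break
    parts = value
    process(value)
    for parts in nums:
        parts = parts + 5
        handle(nums)
    return nums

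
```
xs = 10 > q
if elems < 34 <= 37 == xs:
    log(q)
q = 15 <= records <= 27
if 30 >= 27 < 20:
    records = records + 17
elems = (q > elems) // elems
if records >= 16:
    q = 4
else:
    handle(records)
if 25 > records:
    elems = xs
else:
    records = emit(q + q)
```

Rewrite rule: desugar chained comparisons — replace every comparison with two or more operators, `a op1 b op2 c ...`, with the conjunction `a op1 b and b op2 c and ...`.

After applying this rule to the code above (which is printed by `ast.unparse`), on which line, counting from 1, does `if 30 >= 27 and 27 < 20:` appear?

Transformed code:
xs = 10 > q
if elems < 34 and 34 <= 37 and (37 == xs):
    log(q)
q = 15 <= records and records <= 27
if 30 >= 27 and 27 < 20:
    records = records + 17
elems = (q > elems) // elems
if records >= 16:
    q = 4
else:
    handle(records)
if 25 > records:
    elems = xs
else:
    records = emit(q + q)

5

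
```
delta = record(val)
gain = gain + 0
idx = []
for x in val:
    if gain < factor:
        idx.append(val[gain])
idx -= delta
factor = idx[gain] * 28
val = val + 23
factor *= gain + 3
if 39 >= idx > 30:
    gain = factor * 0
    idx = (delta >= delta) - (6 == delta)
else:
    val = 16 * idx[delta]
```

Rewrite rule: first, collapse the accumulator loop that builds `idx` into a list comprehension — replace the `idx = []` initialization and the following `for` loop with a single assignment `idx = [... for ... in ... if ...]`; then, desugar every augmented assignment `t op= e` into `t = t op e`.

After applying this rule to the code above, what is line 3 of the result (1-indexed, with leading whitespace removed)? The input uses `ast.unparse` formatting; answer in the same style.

Transformed code:
delta = record(val)
gain = gain + 0
idx = [val[gain] for x in val if gain < factor]
idx = idx - delta
factor = idx[gain] * 28
val = val + 23
factor = factor * (gain + 3)
if 39 >= idx > 30:
    gain = factor * 0
    idx = (delta >= delta) - (6 == delta)
else:
    val = 16 * idx[delta]

idx = [val[gain] for x in val if gain < factor]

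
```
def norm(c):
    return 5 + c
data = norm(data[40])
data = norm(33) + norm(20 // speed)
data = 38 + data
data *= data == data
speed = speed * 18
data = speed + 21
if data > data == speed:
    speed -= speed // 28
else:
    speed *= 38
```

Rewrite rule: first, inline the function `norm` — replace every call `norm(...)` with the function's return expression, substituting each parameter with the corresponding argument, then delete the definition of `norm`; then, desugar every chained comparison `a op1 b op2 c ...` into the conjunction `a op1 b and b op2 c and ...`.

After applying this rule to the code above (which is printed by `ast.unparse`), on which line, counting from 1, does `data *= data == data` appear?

4

Transformed code:
data = 5 + data[40]
data = 5 + 33 + (5 + 20 // speed)
data = 38 + data
data *= data == data
speed = speed * 18
data = speed + 21
if data > data and data == speed:
    speed -= speed // 28
else:
    speed *= 38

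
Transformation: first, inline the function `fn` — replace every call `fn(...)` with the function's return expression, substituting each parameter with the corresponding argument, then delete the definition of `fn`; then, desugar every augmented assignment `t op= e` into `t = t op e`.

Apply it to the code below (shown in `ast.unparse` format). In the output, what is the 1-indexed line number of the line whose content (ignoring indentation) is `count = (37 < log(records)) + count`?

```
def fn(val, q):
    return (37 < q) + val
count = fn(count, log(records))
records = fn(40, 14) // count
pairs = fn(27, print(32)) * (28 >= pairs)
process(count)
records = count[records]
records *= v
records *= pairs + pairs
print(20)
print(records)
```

1

Transformed code:
count = (37 < log(records)) + count
records = ((37 < 14) + 40) // count
pairs = ((37 < print(32)) + 27) * (28 >= pairs)
process(count)
records = count[records]
records = records * v
records = records * (pairs + pairs)
print(20)
print(records)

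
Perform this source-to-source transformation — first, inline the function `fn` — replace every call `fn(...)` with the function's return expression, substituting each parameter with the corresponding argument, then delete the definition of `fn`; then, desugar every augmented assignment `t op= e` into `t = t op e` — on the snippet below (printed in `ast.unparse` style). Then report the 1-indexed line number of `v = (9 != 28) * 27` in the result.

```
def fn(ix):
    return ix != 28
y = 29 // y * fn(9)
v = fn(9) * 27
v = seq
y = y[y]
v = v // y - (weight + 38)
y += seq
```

2

Transformed code:
y = 29 // y * (9 != 28)
v = (9 != 28) * 27
v = seq
y = y[y]
v = v // y - (weight + 38)
y = y + seq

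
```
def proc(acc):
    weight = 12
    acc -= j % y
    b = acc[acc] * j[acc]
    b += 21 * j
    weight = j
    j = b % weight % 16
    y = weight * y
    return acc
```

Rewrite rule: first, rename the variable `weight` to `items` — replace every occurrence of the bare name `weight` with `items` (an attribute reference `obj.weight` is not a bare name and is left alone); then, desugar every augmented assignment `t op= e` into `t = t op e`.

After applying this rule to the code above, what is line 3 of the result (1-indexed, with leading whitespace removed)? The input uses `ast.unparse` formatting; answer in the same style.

acc = acc - j % y

Transformed code:
def proc(acc):
    items = 12
    acc = acc - j % y
    b = acc[acc] * j[acc]
    b = b + 21 * j
    items = j
    j = b % items % 16
    y = items * y
    return acc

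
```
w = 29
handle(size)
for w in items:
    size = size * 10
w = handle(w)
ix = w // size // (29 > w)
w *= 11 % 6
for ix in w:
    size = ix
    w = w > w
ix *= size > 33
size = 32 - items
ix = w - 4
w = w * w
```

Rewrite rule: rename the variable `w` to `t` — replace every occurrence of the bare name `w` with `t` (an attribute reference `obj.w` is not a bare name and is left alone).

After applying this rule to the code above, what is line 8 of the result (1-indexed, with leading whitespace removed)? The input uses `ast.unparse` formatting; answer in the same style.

Transformed code:
t = 29
handle(size)
for t in items:
    size = size * 10
t = handle(t)
ix = t // size // (29 > t)
t *= 11 % 6
for ix in t:
    size = ix
    t = t > t
ix *= size > 33
size = 32 - items
ix = t - 4
t = t * t

for ix in t:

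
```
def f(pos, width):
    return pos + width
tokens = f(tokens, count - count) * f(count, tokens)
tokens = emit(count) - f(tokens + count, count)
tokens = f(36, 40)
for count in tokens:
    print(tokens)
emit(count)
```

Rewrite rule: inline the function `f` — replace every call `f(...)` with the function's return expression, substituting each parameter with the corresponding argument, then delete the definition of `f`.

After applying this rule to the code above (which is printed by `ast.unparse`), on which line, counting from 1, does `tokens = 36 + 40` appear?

Transformed code:
tokens = (tokens + (count - count)) * (count + tokens)
tokens = emit(count) - (tokens + count + count)
tokens = 36 + 40
for count in tokens:
    print(tokens)
emit(count)

3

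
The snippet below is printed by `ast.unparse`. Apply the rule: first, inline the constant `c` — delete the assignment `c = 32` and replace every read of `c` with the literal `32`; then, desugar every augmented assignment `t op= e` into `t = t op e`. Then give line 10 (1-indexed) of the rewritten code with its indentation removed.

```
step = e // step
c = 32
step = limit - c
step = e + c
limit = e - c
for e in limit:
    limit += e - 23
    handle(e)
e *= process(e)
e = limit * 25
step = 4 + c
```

Transformed code:
step = e // step
step = limit - 32
step = e + 32
limit = e - 32
for e in limit:
    limit = limit + (e - 23)
    handle(e)
e = e * process(e)
e = limit * 25
step = 4 + 32

step = 4 + 32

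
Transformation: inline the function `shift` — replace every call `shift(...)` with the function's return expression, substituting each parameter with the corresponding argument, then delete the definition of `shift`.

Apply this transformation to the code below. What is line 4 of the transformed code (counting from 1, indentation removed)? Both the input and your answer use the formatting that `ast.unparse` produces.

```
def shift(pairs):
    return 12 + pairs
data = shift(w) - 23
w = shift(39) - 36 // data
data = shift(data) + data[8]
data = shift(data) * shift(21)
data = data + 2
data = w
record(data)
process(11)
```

Transformed code:
data = 12 + w - 23
w = 12 + 39 - 36 // data
data = 12 + data + data[8]
data = (12 + data) * (12 + 21)
data = data + 2
data = w
record(data)
process(11)

data = (12 + data) * (12 + 21)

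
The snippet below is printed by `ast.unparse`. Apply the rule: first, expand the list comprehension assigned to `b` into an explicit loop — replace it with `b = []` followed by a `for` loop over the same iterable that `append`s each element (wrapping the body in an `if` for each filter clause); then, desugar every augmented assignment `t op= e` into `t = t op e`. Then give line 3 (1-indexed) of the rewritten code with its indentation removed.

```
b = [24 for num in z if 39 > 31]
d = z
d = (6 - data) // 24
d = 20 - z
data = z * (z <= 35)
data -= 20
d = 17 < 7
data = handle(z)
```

Transformed code:
b = []
for num in z:
    if 39 > 31:
        b.append(24)
d = z
d = (6 - data) // 24
d = 20 - z
data = z * (z <= 35)
data = data - 20
d = 17 < 7
data = handle(z)

if 39 > 31:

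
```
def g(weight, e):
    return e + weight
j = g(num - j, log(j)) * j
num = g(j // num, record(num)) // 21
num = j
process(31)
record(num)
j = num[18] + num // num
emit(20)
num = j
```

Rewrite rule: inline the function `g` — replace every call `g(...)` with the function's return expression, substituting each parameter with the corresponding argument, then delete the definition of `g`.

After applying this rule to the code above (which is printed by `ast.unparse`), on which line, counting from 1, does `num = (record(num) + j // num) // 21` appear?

2

Transformed code:
j = (log(j) + (num - j)) * j
num = (record(num) + j // num) // 21
num = j
process(31)
record(num)
j = num[18] + num // num
emit(20)
num = j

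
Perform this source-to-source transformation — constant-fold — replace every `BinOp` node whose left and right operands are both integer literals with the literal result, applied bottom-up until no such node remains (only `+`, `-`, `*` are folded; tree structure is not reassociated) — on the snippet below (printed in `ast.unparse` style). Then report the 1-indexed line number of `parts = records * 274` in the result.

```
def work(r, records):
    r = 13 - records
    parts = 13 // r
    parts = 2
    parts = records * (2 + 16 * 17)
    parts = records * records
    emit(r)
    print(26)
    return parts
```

5

Transformed code:
def work(r, records):
    r = 13 - records
    parts = 13 // r
    parts = 2
    parts = records * 274
    parts = records * records
    emit(r)
    print(26)
    return parts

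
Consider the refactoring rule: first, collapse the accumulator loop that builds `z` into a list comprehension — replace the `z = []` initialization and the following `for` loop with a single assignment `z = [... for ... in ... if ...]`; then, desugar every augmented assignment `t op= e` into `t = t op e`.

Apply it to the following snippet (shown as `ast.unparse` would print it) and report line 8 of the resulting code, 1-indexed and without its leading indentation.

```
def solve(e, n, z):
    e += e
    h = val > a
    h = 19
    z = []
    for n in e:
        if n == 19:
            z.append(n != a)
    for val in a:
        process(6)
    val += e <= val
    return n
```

val = val + (e <= val)

Transformed code:
def solve(e, n, z):
    e = e + e
    h = val > a
    h = 19
    z = [n != a for n in e if n == 19]
    for val in a:
        process(6)
    val = val + (e <= val)
    return n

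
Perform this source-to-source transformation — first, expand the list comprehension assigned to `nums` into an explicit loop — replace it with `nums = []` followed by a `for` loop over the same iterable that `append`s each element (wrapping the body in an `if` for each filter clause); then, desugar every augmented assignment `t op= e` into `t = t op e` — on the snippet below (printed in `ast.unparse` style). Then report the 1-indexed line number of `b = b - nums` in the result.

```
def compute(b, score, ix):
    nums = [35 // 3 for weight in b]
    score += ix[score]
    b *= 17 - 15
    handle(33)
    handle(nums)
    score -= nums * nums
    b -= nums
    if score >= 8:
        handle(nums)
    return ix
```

10

Transformed code:
def compute(b, score, ix):
    nums = []
    for weight in b:
        nums.append(35 // 3)
    score = score + ix[score]
    b = b * (17 - 15)
    handle(33)
    handle(nums)
    score = score - nums * nums
    b = b - nums
    if score >= 8:
        handle(nums)
    return ix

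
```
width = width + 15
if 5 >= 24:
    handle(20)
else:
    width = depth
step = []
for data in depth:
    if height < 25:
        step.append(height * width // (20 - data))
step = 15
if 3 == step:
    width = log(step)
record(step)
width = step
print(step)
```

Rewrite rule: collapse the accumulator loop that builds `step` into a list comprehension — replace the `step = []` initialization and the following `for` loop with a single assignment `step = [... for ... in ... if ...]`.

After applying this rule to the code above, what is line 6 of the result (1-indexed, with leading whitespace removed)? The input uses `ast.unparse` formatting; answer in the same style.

Transformed code:
width = width + 15
if 5 >= 24:
    handle(20)
else:
    width = depth
step = [height * width // (20 - data) for data in depth if height < 25]
step = 15
if 3 == step:
    width = log(step)
record(step)
width = step
print(step)

step = [height * width // (20 - data) for data in depth if height < 25]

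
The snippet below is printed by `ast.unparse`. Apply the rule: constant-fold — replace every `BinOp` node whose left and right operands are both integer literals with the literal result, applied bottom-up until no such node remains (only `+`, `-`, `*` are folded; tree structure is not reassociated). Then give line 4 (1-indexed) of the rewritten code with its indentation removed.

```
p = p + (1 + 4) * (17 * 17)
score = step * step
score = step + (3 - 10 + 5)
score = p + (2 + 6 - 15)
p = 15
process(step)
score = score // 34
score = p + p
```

score = p + -7

Transformed code:
p = p + 1445
score = step * step
score = step + -2
score = p + -7
p = 15
process(step)
score = score // 34
score = p + p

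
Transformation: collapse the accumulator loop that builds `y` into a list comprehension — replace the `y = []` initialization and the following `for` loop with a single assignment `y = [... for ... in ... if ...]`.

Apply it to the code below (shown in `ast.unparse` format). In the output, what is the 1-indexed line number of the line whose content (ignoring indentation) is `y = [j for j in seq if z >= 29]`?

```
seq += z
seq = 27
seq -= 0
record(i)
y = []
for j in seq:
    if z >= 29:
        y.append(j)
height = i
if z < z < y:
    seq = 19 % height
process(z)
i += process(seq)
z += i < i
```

Transformed code:
seq += z
seq = 27
seq -= 0
record(i)
y = [j for j in seq if z >= 29]
height = i
if z < z < y:
    seq = 19 % height
process(z)
i += process(seq)
z += i < i

5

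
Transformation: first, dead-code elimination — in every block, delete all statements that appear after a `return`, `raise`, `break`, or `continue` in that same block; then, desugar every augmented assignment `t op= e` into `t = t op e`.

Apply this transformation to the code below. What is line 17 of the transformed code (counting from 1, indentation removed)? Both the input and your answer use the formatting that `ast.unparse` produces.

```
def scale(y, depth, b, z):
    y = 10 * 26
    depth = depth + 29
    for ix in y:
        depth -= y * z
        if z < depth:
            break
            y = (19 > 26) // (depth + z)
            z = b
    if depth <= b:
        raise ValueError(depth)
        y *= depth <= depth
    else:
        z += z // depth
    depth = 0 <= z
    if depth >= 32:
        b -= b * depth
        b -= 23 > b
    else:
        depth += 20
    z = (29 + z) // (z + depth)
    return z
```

Transformed code:
def scale(y, depth, b, z):
    y = 10 * 26
    depth = depth + 29
    for ix in y:
        depth = depth - y * z
        if z < depth:
            break
    if depth <= b:
        raise ValueError(depth)
    else:
        z = z + z // depth
    depth = 0 <= z
    if depth >= 32:
        b = b - b * depth
        b = b - (23 > b)
    else:
        depth = depth + 20
    z = (29 + z) // (z + depth)
    return z

depth = depth + 20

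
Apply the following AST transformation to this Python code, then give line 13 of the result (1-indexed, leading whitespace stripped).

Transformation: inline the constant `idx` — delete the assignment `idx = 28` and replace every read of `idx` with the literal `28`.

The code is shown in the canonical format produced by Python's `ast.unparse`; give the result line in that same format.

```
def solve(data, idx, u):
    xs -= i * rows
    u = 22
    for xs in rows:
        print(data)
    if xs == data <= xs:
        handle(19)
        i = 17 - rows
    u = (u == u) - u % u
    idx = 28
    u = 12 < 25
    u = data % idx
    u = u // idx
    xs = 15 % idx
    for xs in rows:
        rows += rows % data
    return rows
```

Transformed code:
def solve(data, idx, u):
    xs -= i * rows
    u = 22
    for xs in rows:
        print(data)
    if xs == data <= xs:
        handle(19)
        i = 17 - rows
    u = (u == u) - u % u
    u = 12 < 25
    u = data % 28
    u = u // 28
    xs = 15 % 28
    for xs in rows:
        rows += rows % data
    return rows

xs = 15 % 28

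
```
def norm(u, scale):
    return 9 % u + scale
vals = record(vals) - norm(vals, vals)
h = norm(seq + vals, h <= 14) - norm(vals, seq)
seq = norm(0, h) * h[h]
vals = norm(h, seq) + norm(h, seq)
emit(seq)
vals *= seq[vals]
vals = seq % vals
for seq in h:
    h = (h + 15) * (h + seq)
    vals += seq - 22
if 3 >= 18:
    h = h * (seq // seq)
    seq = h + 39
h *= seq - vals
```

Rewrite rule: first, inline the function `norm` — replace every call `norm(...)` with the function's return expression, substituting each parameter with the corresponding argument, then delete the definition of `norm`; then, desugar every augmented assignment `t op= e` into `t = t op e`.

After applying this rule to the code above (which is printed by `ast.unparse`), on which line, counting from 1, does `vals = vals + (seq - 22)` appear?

Transformed code:
vals = record(vals) - (9 % vals + vals)
h = 9 % (seq + vals) + (h <= 14) - (9 % vals + seq)
seq = (9 % 0 + h) * h[h]
vals = 9 % h + seq + (9 % h + seq)
emit(seq)
vals = vals * seq[vals]
vals = seq % vals
for seq in h:
    h = (h + 15) * (h + seq)
    vals = vals + (seq - 22)
if 3 >= 18:
    h = h * (seq // seq)
    seq = h + 39
h = h * (seq - vals)

10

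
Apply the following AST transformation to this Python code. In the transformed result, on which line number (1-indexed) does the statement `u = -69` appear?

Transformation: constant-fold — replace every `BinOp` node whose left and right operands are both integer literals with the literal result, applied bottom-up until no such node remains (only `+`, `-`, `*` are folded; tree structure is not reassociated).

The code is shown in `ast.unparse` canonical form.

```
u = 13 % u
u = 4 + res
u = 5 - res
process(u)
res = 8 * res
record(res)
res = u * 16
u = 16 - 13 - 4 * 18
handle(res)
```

8

Transformed code:
u = 13 % u
u = 4 + res
u = 5 - res
process(u)
res = 8 * res
record(res)
res = u * 16
u = -69
handle(res)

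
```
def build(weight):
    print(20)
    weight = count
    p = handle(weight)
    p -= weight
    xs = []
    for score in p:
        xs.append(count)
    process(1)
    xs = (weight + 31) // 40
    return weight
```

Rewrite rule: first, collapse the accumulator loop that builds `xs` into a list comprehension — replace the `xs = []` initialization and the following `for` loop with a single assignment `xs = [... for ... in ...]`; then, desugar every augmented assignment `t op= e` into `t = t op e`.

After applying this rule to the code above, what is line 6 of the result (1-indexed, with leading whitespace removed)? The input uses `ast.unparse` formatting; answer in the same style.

xs = [count for score in p]

Transformed code:
def build(weight):
    print(20)
    weight = count
    p = handle(weight)
    p = p - weight
    xs = [count for score in p]
    process(1)
    xs = (weight + 31) // 40
    return weight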